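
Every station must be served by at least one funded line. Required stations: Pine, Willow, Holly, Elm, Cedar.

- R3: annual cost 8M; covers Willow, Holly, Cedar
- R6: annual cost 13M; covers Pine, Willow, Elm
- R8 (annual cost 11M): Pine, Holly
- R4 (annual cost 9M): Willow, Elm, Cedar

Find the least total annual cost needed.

This is a weighted set-cover instance.
The greedy cost-per-new-station heuristic would pick R3 and R6 for 21, but a cheaper cover exists.
Choose R8 and R4: together they cover Pine, Willow, Holly, Elm, Cedar — every station.
Total annual cost: 11 + 9 = 20.
No cover costs less than 20.

20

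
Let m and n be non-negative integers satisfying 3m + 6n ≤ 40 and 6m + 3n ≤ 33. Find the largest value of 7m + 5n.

The continuous relaxation peaks at (2.89, 5.22) with value 46.33; rounding to a feasible lattice point costs some objective.
(m,n)=(3,5) is feasible, giving 46.
(m,n)=(3,4) is feasible, giving 41.
(m,n)=(2,5) is feasible, giving 39.
Maximum is 46 at (m,n)=(3,5).

46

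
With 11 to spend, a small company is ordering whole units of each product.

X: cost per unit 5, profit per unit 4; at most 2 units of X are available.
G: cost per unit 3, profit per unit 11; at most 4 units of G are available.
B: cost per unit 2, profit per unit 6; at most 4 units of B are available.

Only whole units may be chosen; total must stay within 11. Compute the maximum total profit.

1×G and 4×B: cost 11 ≤ 11, profit 1·11 + 4·6 = 35.
3×G and 1×B: cost 11 ≤ 11, profit 3·11 + 1·6 = 39.
Best is 39.

39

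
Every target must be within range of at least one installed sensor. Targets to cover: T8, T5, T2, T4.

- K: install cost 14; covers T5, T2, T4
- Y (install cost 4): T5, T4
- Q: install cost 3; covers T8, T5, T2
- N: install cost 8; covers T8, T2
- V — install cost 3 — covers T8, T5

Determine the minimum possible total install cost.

7

Choose Y and Q: together they cover T8, T5, T2, T4 — every target.
Total install cost: 4 + 3 = 7.
No cover costs less than 7.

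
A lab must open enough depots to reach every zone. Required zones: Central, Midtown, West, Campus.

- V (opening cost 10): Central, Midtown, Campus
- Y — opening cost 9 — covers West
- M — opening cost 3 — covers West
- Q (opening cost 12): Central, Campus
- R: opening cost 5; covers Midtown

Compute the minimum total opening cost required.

Choose V and M: together they cover Central, Midtown, West, Campus — every zone.
Total opening cost: 10 + 3 = 13.
No cover costs less than 13.

13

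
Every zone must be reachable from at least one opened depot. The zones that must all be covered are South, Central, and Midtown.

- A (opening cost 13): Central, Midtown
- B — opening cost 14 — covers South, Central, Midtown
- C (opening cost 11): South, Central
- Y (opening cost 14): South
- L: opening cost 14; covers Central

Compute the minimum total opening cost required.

This is an integer covering problem.
B alone covers South, Central, Midtown — every zone.
Total opening cost: 14.
No cover costs less than 14.

14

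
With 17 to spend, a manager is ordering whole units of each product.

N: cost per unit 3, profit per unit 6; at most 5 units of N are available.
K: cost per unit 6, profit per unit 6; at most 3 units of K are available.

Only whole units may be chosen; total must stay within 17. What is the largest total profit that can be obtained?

5×N: cost 15 ≤ 17, profit 5·6 = 30.
3×N and 1×K: cost 15 ≤ 17, profit 3·6 + 1·6 = 24.
Best is 30.

30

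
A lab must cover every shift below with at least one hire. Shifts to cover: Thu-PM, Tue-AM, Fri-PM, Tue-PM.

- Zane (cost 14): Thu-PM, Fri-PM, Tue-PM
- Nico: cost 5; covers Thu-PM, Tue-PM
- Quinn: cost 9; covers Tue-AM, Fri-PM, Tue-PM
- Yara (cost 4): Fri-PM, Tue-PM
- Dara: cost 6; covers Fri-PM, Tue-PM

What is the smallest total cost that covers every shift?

The greedy cost-per-new-shift heuristic would pick Yara, Nico, and Quinn for 18, but a cheaper cover exists.
Choose Nico and Quinn: together they cover Thu-PM, Tue-AM, Fri-PM, Tue-PM — every shift.
Total cost: 5 + 9 = 14.
No cover costs less than 14.

14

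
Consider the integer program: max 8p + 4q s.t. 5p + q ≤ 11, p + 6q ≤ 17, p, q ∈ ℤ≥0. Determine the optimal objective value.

20

The continuous relaxation peaks at (1.69, 2.55) with value 23.72; rounding to a feasible lattice point costs some objective.
(p,q)=(2,1) is feasible, giving 20.
(p,q)=(1,2) is feasible, giving 16.
(p,q)=(2,0) is feasible, giving 16.
Maximum is 20 at (p,q)=(2,1).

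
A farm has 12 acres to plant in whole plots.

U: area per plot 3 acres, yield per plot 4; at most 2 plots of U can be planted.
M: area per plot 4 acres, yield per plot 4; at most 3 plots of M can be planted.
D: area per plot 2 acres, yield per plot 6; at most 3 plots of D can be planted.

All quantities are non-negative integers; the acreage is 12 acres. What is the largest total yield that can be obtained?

26

Take 2×U and 3×D: area 12 ≤ 12, yield 2·4 + 3·6 = 26.
D has the best ratio (6/2) and is taken to its limit of 3; remaining capacity is filled optimally with the others.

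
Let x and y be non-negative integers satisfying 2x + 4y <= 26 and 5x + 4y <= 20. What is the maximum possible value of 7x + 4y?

(x,y)=(4,0): 2·4+4·0=8≤26, 5·4+4·0=20≤20, objective 28.
(x,y)=(3,1): 2·3+4·1=10≤26, 5·3+4·1=19≤20, objective 25.
(x,y)=(3,0): 2·3+4·0=6≤26, 5·3+4·0=15≤20, objective 21.
Maximum is 28 at (x,y)=(4,0).

28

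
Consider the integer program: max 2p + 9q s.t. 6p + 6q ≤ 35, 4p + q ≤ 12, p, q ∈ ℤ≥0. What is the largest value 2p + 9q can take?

45

Relaxing integrality, the LP optimum is 52.50 at (p,q) = (0, 5.83), which is not an integer point.
(p,q)=(0,5): 6·0+6·5=30≤35, 4·0+1·5=5≤12, objective 45.
(p,q)=(1,4): 6·1+6·4=30≤35, 4·1+1·4=8≤12, objective 38.
No feasible integer point exceeds 45.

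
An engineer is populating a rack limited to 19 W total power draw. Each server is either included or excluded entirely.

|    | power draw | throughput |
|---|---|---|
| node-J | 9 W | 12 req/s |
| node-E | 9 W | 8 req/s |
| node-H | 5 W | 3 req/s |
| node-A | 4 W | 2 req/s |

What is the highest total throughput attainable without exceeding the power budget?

20

Allowing fractional choices, the relaxed optimum would be about 20.6, but servers are indivisible.
node-J + node-H + node-A: power draw 9 + 5 + 4 = 18 ≤ 19, throughput 12 + 3 + 2 = 17.
node-J + node-E: power draw 9 + 9 = 18 ≤ 19, throughput 12 + 8 = 20.
Best is node-J and node-E with total throughput 20.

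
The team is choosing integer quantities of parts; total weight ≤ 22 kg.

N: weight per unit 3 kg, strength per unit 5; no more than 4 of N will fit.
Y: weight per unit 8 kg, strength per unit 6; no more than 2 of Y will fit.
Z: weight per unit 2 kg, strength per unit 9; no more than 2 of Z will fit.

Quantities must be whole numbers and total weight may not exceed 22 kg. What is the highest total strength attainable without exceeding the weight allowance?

Take 3×N, 1×Y, and 2×Z: weight 21 ≤ 22, strength 3·5 + 1·6 + 2·9 = 39.
Z has the best ratio (9/2) and is taken to its limit of 2; remaining capacity is filled optimally with the others.

39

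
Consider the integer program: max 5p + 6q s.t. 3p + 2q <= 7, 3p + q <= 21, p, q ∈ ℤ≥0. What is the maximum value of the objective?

18

Relaxing integrality, the LP optimum is 21.00 at (p,q) = (0, 3.5), which is not an integer point.
(p,q)=(0,3): 3·0+2·3=6≤7, 3·0+1·3=3≤21, objective 18.
(p,q)=(1,2): 3·1+2·2=7≤7, 3·1+1·2=5≤21, objective 17.
(p,q)=(0,2): 3·0+2·2=4≤7, 3·0+1·2=2≤21, objective 12.
The best lattice point is (0,3), giving 18.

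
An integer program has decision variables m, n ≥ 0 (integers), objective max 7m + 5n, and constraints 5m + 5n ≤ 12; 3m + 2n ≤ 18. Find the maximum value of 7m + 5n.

The continuous relaxation peaks at (2.4, 0) with value 16.80; rounding to a feasible lattice point costs some objective.
(m,n)=(2,0): 5·2+5·0=10≤12, 3·2+2·0=6≤18, objective 14.
(m,n)=(1,1): 5·1+5·1=10≤12, 3·1+2·1=5≤18, objective 12.
(m,n)=(1,0): 5·1+5·0=5≤12, 3·1+2·0=3≤18, objective 7.
Maximum is 14 at (m,n)=(2,0).

14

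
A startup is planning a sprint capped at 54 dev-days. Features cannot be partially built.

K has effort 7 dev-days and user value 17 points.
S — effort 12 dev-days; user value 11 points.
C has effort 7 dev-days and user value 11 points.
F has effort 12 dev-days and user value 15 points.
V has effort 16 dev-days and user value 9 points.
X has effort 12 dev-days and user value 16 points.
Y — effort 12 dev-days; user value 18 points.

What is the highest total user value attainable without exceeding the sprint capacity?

77

Allowing fractional choices, the relaxed optimum would be about 80.7, but features are indivisible.
K + S + C + X + Y: effort 7 + 12 + 7 + 12 + 12 = 50 ≤ 54, user value 17 + 11 + 11 + 16 + 18 = 73.
K + S + C + F + Y: effort 7 + 12 + 7 + 12 + 12 = 50 ≤ 54, user value 17 + 11 + 11 + 15 + 18 = 72.
K + C + F + X + Y: effort 7 + 7 + 12 + 12 + 12 = 50 ≤ 54, user value 17 + 11 + 15 + 16 + 18 = 77.
Best is K, C, F, X, and Y with total user value 77.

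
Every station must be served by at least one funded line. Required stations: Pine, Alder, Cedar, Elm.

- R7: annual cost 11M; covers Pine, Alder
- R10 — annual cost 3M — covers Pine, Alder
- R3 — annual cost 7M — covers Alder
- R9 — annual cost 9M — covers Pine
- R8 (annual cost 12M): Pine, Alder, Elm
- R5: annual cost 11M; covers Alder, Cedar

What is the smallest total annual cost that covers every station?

23

Choose R8 and R5: together they cover Pine, Alder, Cedar, Elm — every station.
Total annual cost: 12 + 11 = 23.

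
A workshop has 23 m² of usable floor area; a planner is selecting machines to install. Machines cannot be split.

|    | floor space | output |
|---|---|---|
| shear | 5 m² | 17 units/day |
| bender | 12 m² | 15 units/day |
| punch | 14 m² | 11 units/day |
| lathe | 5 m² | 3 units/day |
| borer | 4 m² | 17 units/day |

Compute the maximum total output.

49

This is a 0-1 knapsack instance.
Take shear, bender, and borer: floor space 5 + 12 + 4 = 21 ≤ 23, output 17 + 15 + 17 = 49.
No other feasible combination does better.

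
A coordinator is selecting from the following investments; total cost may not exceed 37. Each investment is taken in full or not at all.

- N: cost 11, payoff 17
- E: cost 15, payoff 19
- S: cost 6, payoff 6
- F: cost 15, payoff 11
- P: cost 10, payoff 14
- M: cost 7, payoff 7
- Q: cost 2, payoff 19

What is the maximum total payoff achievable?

63

This is an integer program with binary decision variables.
Allowing fractional choices, the relaxed optimum would be about 67.7, but investments are indivisible.
N + E + M + Q: cost 11 + 15 + 7 + 2 = 35 ≤ 37, payoff 17 + 19 + 7 + 19 = 62.
N + E + S + Q: cost 11 + 15 + 6 + 2 = 34 ≤ 37, payoff 17 + 19 + 6 + 19 = 61.
N + S + P + M + Q: cost 11 + 6 + 10 + 7 + 2 = 36 ≤ 37, payoff 17 + 6 + 14 + 7 + 19 = 63.
Best is N, S, P, M, and Q with total payoff 63.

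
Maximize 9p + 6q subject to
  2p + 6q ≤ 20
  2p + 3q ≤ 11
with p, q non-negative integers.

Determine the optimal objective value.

45

The continuous relaxation peaks at (5.5, 0) with value 49.50; rounding to a feasible lattice point costs some objective.
(p,q)=(5,0): 2·5+6·0=10≤20, 2·5+3·0=10≤11, objective 45.
(p,q)=(4,1): 2·4+6·1=14≤20, 2·4+3·1=11≤11, objective 42.
(p,q)=(4,0): 2·4+6·0=8≤20, 2·4+3·0=8≤11, objective 36.
Maximum is 45 at (p,q)=(5,0).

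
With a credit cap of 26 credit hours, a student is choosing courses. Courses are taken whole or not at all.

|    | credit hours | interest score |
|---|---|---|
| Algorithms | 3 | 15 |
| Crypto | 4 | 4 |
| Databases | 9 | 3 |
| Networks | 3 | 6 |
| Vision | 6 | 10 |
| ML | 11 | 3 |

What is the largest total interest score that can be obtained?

38

Allowing fractional choices, the relaxed optimum would be about 38.3, but courses are indivisible.
Algorithms + Crypto + Databases + Networks + Vision: credit hours 3 + 4 + 9 + 3 + 6 = 25 ≤ 26, interest score 15 + 4 + 3 + 6 + 10 = 38.
Algorithms + Crypto + Networks + Vision: credit hours 3 + 4 + 3 + 6 = 16 ≤ 26, interest score 15 + 4 + 6 + 10 = 35.
Algorithms + Databases + Networks + Vision: credit hours 3 + 9 + 3 + 6 = 21 ≤ 26, interest score 15 + 3 + 6 + 10 = 34.
Best is Algorithms, Crypto, Databases, Networks, and Vision with total interest score 38.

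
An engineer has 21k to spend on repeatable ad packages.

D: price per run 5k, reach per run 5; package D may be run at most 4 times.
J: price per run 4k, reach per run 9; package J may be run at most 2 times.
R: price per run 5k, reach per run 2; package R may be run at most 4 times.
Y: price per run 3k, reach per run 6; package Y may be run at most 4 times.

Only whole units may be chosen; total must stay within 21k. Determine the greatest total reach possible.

42

This is a bounded integer knapsack.
1×D, 1×J, and 4×Y: price 21 ≤ 21, reach 1·5 + 1·9 + 4·6 = 38.
2×J and 4×Y: price 20 ≤ 21, reach 2·9 + 4·6 = 42.
Best is 42.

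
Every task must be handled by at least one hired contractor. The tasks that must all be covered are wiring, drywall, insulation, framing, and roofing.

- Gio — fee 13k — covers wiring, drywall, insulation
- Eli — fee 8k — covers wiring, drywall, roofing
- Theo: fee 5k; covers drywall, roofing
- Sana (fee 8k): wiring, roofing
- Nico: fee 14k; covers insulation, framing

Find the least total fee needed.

This is a weighted set-cover instance.
Choose Eli and Nico: together they cover wiring, drywall, insulation, framing, roofing — every task.
Total fee: 8 + 14 = 22.

22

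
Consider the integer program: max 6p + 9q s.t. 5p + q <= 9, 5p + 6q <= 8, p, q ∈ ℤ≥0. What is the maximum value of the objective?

The continuous relaxation peaks at (0, 1.33) with value 12.00; rounding to a feasible lattice point costs some objective.
(p,q)=(0,1): 5·0+1·1=1≤9, 5·0+6·1=6≤8, objective 9.
(p,q)=(1,0): 5·1+1·0=5≤9, 5·1+6·0=5≤8, objective 6.
(p,q)=(0,0): 5·0+1·0=0≤9, 5·0+6·0=0≤8, objective 0.
Maximum is 9 at (p,q)=(0,1).

9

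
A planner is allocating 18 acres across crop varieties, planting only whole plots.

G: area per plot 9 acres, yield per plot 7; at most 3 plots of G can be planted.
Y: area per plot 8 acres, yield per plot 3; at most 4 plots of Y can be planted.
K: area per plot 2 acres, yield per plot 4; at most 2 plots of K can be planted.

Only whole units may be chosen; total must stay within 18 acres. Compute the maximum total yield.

This is a bounded integer knapsack.
1×G and 2×K: area 13 ≤ 18, yield 1·7 + 2·4 = 15.
2×G: area 18 ≤ 18, yield 2·7 = 14.
Best is 15.

15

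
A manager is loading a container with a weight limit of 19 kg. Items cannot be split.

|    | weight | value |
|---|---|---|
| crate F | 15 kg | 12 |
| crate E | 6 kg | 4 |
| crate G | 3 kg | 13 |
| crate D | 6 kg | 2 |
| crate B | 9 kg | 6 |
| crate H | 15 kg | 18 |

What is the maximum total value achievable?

Take crate G and crate H: weight 3 + 15 = 18 ≤ 19, value 13 + 18 = 31.
No other feasible combination does better.

31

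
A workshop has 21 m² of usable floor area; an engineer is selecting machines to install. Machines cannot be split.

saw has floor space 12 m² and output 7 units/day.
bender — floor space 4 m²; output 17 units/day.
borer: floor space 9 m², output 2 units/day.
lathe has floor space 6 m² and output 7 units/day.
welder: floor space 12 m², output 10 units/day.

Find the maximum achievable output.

Allowing fractional choices, the relaxed optimum would be about 33.2, but machines are indivisible.
bender + welder: floor space 4 + 12 = 16 ≤ 21, output 17 + 10 = 27.
bender + borer + lathe: floor space 4 + 9 + 6 = 19 ≤ 21, output 17 + 2 + 7 = 26.
Best is bender and welder with total output 27.

27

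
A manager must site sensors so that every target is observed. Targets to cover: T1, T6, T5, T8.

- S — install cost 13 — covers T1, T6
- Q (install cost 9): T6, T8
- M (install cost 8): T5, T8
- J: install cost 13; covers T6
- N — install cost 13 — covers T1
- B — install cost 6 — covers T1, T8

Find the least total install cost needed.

The greedy cost-per-new-target heuristic would pick B, M, and Q for 23, but a cheaper cover exists.
Choose S and M: together they cover T1, T6, T5, T8 — every target.
Total install cost: 13 + 8 = 21.
No cover costs less than 21.

21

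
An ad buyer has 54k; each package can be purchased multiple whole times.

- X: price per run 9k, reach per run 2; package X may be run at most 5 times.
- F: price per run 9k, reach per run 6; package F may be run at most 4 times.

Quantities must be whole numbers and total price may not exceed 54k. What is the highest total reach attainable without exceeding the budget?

F has the best ratio (6/9); taking only F gives at most 4×6 = 24 (stopped by the supply cap of 4).
Mixing does better — 2×X and 4×F: price 54 ≤ 54, reach 2·2 + 4·6 = 28.

28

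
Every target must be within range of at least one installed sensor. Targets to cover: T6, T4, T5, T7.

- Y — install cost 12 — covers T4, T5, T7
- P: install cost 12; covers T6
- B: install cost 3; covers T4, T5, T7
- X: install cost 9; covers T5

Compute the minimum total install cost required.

15

Choose P and B: together they cover T6, T4, T5, T7 — every target.
Total install cost: 12 + 3 = 15.
No cover costs less than 15.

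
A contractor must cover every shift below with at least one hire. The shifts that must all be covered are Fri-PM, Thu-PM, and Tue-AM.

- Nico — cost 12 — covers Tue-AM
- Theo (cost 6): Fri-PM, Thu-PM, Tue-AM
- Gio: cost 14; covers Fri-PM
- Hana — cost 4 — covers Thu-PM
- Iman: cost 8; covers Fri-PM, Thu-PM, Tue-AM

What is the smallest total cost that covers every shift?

6

Theo alone covers Fri-PM, Thu-PM, Tue-AM — every shift.
Total cost: 6.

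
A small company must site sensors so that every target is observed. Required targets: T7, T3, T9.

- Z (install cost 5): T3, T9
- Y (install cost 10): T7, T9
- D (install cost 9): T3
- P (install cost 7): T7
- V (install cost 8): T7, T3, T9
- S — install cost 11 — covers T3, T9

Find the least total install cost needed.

V alone covers T7, T3, T9 — every target.
Total install cost: 8.

8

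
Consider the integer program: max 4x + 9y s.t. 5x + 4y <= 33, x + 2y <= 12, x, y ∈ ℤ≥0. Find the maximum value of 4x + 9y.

(x,y)=(0,6): 5·0+4·6=24≤33, 1·0+2·6=12≤12, objective 54.
(x,y)=(1,5): 5·1+4·5=25≤33, 1·1+2·5=11≤12, objective 49.
(x,y)=(0,5): 5·0+4·5=20≤33, 1·0+2·5=10≤12, objective 45.
Maximum is 54 at (x,y)=(0,6).

54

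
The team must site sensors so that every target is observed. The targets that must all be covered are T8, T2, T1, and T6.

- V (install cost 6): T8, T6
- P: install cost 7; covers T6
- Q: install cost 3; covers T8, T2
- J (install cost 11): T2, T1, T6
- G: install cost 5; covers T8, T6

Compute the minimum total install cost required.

Choose Q and J: together they cover T8, T2, T1, T6 — every target.
Total install cost: 3 + 11 = 14.

14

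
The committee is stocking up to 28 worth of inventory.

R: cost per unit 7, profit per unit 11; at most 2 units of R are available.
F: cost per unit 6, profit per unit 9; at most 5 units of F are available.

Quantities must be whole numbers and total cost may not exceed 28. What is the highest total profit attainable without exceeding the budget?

Take 2×R and 2×F: cost 26 ≤ 28, profit 2·11 + 2·9 = 40.
R has the best ratio (11/7) and is taken to its limit of 2; remaining capacity is filled optimally with the others.

40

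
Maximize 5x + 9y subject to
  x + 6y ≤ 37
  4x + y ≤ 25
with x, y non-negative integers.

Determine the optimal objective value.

(x,y)=(5,5): 1·5+6·5=35≤37, 4·5+1·5=25≤25, objective 70.
(x,y)=(4,5): 1·4+6·5=34≤37, 4·4+1·5=21≤25, objective 65.
(x,y)=(5,4): 1·5+6·4=29≤37, 4·5+1·4=24≤25, objective 61.
(x,y)=(3,5): 1·3+6·5=33≤37, 4·3+1·5=17≤25, objective 60.
The best lattice point is (5,5), giving 70.

70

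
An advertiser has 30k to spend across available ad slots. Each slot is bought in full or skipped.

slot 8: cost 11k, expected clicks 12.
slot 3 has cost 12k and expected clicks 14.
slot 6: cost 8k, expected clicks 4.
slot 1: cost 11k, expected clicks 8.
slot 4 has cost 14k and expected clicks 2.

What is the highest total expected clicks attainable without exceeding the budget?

Take slot 8 and slot 3: cost 11 + 12 = 23 ≤ 30, expected clicks 12 + 14 = 26.
No other feasible combination does better.

26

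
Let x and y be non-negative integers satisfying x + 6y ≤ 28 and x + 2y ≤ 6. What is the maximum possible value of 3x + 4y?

(x,y)=(6,0): 1·6+6·0=6≤28, 1·6+2·0=6≤6, objective 18.
(x,y)=(5,0): 1·5+6·0=5≤28, 1·5+2·0=5≤6, objective 15.
The best lattice point is (6,0), giving 18.

18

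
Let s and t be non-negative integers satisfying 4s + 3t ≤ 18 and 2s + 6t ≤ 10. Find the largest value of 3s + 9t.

15

(s,t)=(2,1): 4·2+3·1=11≤18, 2·2+6·1=10≤10, objective 15.
(s,t)=(1,1): 4·1+3·1=7≤18, 2·1+6·1=8≤10, objective 12.
The best lattice point is (2,1), giving 15.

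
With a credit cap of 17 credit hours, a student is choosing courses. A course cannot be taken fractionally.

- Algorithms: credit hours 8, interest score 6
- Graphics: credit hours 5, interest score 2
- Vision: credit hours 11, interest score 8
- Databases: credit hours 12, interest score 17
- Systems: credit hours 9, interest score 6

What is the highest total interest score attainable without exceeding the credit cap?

19

Allowing fractional choices, the relaxed optimum would be about 20.8, but courses are indivisible.
Databases: credit hours 12 ≤ 17, interest score 17.
Graphics + Databases: credit hours 5 + 12 = 17 ≤ 17, interest score 2 + 17 = 19.
Algorithms + Systems: credit hours 8 + 9 = 17 ≤ 17, interest score 6 + 6 = 12.
Best is Graphics and Databases with total interest score 19.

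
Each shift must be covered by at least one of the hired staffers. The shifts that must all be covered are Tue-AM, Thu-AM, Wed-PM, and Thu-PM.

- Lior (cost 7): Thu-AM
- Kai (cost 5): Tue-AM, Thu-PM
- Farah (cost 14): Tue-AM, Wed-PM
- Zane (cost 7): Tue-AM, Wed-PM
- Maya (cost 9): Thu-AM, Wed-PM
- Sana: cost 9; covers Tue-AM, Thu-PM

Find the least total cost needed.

14

Choose Kai and Maya: together they cover Tue-AM, Thu-AM, Wed-PM, Thu-PM — every shift.
Total cost: 5 + 9 = 14.
No cover costs less than 14.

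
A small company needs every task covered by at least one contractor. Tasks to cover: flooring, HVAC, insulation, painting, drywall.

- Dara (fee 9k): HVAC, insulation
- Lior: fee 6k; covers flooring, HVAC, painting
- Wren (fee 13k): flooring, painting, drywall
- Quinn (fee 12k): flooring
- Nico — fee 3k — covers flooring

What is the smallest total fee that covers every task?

22

The greedy cost-per-new-task heuristic would pick Lior, Dara, and Wren for 28, but a cheaper cover exists.
Choose Dara and Wren: together they cover flooring, HVAC, insulation, painting, drywall — every task.
Total fee: 9 + 13 = 22.
No cover costs less than 22.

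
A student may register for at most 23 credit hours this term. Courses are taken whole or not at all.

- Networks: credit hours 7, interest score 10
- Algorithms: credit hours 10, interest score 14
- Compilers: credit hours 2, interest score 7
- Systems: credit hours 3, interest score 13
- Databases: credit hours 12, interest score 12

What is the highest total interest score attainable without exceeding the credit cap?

Networks + Algorithms + Compilers + Systems: credit hours 7 + 10 + 2 + 3 = 22 ≤ 23, interest score 10 + 14 + 7 + 13 = 44.
Networks + Systems + Databases: credit hours 7 + 3 + 12 = 22 ≤ 23, interest score 10 + 13 + 12 = 35.
Networks + Algorithms + Systems: credit hours 7 + 10 + 3 = 20 ≤ 23, interest score 10 + 14 + 13 = 37.
Best is Networks, Algorithms, Compilers, and Systems with total interest score 44.

44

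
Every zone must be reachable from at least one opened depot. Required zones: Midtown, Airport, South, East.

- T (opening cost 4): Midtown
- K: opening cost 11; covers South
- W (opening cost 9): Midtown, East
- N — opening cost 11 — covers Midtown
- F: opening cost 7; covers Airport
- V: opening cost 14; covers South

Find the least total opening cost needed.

The greedy cost-per-new-zone heuristic would pick T, F, W, and K for 31, but a cheaper cover exists.
Choose K, W, and F: together they cover Midtown, Airport, South, East — every zone.
Total opening cost: 11 + 9 + 7 = 27.
No cover costs less than 27.

27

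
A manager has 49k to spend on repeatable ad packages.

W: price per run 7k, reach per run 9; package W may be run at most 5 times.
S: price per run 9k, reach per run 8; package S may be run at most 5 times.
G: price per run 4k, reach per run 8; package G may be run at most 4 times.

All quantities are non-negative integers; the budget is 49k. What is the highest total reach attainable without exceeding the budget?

G has the best ratio (8/4); taking only G gives at most 4×8 = 32 (stopped by the supply cap of 4).
Mixing does better — 5×W and 3×G: price 47 ≤ 49, reach 5·9 + 3·8 = 69.

69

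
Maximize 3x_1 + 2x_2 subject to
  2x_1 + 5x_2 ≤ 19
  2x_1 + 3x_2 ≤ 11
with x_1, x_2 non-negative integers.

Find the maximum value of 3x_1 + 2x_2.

15

The continuous relaxation peaks at (5.5, 0) with value 16.50; rounding to a feasible lattice point costs some objective.
(x_1,x_2)=(5,0): 2·5+5·0=10≤19, 2·5+3·0=10≤11, objective 15.
(x_1,x_2)=(4,1): 2·4+5·1=13≤19, 2·4+3·1=11≤11, objective 14.
(x_1,x_2)=(4,0): 2·4+5·0=8≤19, 2·4+3·0=8≤11, objective 12.
No feasible integer point exceeds 15.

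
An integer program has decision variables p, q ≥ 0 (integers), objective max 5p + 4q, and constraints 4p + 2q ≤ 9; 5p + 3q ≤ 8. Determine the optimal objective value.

9

Relaxing integrality, the LP optimum is 10.67 at (p,q) = (0, 2.67), which is not an integer point.
(p,q)=(1,1) is feasible, giving 9.
(p,q)=(0,2) is feasible, giving 8.
(p,q)=(1,0) is feasible, giving 5.
The best lattice point is (1,1), giving 9.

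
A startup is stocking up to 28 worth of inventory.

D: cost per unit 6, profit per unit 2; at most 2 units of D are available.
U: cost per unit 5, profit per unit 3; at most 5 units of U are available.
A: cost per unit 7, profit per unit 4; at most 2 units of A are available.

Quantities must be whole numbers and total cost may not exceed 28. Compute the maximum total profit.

This is a bounded integer knapsack.
Take 4×U and 1×A: cost 27 ≤ 28, profit 4·3 + 1·4 = 16.
No other integer combination yields more.

16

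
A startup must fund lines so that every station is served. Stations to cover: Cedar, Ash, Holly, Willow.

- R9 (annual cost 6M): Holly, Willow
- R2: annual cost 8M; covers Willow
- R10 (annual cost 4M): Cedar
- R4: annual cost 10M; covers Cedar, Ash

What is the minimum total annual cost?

Choose R9 and R4: together they cover Cedar, Ash, Holly, Willow — every station.
Total annual cost: 6 + 10 = 16.

16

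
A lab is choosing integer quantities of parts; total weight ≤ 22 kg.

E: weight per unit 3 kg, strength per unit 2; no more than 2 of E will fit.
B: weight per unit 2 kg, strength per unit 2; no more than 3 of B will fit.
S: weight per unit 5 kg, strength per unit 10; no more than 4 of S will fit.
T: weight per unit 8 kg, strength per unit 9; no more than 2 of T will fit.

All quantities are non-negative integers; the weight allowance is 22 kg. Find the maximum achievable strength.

42

Take 1×B and 4×S: weight 22 ≤ 22, strength 1·2 + 4·10 = 42.
S has the best ratio (10/5) and is taken to its limit of 4; remaining capacity is filled optimally with the others.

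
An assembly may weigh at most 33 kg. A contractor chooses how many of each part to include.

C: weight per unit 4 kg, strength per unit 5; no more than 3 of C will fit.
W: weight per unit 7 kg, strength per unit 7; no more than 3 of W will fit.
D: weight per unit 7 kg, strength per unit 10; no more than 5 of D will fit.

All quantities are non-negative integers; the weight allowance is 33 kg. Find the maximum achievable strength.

45

This is a bounded integer knapsack.
Take 1×C and 4×D: weight 32 ≤ 33, strength 1·5 + 4·10 = 45.
No other integer combination yields more.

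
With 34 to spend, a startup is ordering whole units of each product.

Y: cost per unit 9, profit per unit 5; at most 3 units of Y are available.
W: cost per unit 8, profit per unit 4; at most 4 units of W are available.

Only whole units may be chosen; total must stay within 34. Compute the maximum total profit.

Take 2×Y and 2×W: cost 34 ≤ 34, profit 2·5 + 2·4 = 18.
No other integer combination yields more.

18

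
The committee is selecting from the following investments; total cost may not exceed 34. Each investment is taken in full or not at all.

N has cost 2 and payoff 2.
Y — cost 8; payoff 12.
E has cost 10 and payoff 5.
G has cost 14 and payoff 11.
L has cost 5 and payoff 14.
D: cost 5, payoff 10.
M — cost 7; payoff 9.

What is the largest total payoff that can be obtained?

Take N, Y, G, L, and D: cost 2 + 8 + 14 + 5 + 5 = 34 ≤ 34, payoff 2 + 12 + 11 + 14 + 10 = 49.
No other feasible combination does better.

49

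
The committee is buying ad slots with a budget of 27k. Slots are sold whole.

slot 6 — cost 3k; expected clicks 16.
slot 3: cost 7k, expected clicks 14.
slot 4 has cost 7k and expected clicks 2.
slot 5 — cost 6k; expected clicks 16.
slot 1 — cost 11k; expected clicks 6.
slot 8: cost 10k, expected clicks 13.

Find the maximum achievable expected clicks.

59

This is a 0-1 knapsack instance.
slot 6 + slot 3 + slot 5 + slot 8: cost 3 + 7 + 6 + 10 = 26 ≤ 27, expected clicks 16 + 14 + 16 + 13 = 59.
slot 6 + slot 3 + slot 4 + slot 5: cost 3 + 7 + 7 + 6 = 23 ≤ 27, expected clicks 16 + 14 + 2 + 16 = 48.
slot 6 + slot 3 + slot 5 + slot 1: cost 3 + 7 + 6 + 11 = 27 ≤ 27, expected clicks 16 + 14 + 16 + 6 = 52.
Best is slot 6, slot 3, slot 5, and slot 8 with total expected clicks 59.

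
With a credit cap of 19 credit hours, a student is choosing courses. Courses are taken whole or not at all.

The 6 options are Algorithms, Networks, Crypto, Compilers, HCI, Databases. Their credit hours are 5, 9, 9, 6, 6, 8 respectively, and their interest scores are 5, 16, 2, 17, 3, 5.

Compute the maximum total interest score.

Allowing fractional choices, the relaxed optimum would be about 37.0, but courses are indivisible.
Algorithms + Compilers + Databases: credit hours 5 + 6 + 8 = 19 ≤ 19, interest score 5 + 17 + 5 = 27.
Networks + Compilers: credit hours 9 + 6 = 15 ≤ 19, interest score 16 + 17 = 33.
Algorithms + Compilers + HCI: credit hours 5 + 6 + 6 = 17 ≤ 19, interest score 5 + 17 + 3 = 25.
Best is Networks and Compilers with total interest score 33.

33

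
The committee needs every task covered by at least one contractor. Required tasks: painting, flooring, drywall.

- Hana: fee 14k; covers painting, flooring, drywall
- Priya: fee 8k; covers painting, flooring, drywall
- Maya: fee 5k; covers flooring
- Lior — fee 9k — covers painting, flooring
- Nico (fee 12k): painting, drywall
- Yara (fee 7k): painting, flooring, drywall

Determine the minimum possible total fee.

7

This is a weighted set-cover instance.
Yara alone covers painting, flooring, drywall — every task.
Total fee: 7.
No cover costs less than 7.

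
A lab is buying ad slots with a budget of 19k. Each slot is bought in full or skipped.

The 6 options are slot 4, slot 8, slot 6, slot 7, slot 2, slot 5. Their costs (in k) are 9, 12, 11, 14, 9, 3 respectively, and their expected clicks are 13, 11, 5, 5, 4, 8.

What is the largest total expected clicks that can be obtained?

21

Allowing fractional choices, the relaxed optimum would be about 27.4, but ad slots are indivisible.
slot 4 + slot 2: cost 9 + 9 = 18 ≤ 19, expected clicks 13 + 4 = 17.
slot 8 + slot 5: cost 12 + 3 = 15 ≤ 19, expected clicks 11 + 8 = 19.
slot 4 + slot 5: cost 9 + 3 = 12 ≤ 19, expected clicks 13 + 8 = 21.
Best is slot 4 and slot 5 with total expected clicks 21.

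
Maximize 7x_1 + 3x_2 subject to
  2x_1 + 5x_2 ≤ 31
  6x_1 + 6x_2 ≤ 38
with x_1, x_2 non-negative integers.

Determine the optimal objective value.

(x_1,x_2)=(6,0): 2·6+5·0=12≤31, 6·6+6·0=36≤38, objective 42.
(x_1,x_2)=(5,1): 2·5+5·1=15≤31, 6·5+6·1=36≤38, objective 38.
(x_1,x_2)=(5,0): 2·5+5·0=10≤31, 6·5+6·0=30≤38, objective 35.
The best lattice point is (6,0), giving 42.

42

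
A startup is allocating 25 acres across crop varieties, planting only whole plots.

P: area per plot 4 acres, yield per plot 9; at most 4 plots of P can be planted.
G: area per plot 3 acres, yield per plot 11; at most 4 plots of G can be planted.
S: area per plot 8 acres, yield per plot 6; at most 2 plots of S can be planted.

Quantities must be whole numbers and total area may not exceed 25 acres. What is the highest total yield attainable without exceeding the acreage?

G has the best ratio (11/3); taking only G gives at most 4×11 = 44 (stopped by the supply cap of 4).
Mixing does better — 3×P and 4×G: area 24 ≤ 25, yield 3·9 + 4·11 = 71.

71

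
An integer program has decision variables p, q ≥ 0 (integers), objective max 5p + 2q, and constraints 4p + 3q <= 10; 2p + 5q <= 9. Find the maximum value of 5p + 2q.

(p,q)=(2,0): 4·2+3·0=8≤10, 2·2+5·0=4≤9, objective 10.
(p,q)=(1,1): 4·1+3·1=7≤10, 2·1+5·1=7≤9, objective 7.
(p,q)=(1,0): 4·1+3·0=4≤10, 2·1+5·0=2≤9, objective 5.
Maximum is 10 at (p,q)=(2,0).

10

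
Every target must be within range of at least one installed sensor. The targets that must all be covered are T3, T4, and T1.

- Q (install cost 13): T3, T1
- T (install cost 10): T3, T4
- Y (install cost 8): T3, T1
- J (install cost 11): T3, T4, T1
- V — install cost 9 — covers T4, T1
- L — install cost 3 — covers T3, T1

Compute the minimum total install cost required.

11

This is a weighted set-cover instance.
The greedy cost-per-new-target heuristic would pick L and V for 12, but a cheaper cover exists.
J alone covers T3, T4, T1 — every target.
Total install cost: 11.
No cover costs less than 11.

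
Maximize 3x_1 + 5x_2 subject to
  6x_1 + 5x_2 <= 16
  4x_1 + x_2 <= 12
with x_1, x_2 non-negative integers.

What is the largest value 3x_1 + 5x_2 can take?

The continuous relaxation peaks at (0, 3.2) with value 16.00; rounding to a feasible lattice point costs some objective.
(x_1,x_2)=(0,3) is feasible, giving 15.
(x_1,x_2)=(1,2) is feasible, giving 13.
(x_1,x_2)=(0,2) is feasible, giving 10.
Maximum is 15 at (x_1,x_2)=(0,3).

15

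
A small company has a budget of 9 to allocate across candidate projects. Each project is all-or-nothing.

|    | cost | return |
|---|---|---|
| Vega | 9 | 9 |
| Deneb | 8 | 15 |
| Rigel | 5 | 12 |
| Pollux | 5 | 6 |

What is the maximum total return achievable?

15

This is an integer program with binary decision variables.
Deneb: cost 8 ≤ 9, return 15.
Rigel: cost 5 ≤ 9, return 12.
Best is Deneb with total return 15.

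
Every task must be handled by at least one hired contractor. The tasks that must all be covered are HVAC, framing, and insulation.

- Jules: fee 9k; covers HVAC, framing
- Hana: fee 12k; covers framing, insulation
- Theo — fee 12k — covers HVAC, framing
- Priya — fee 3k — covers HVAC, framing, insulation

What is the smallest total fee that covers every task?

Priya alone covers HVAC, framing, insulation — every task.
Total fee: 3.

3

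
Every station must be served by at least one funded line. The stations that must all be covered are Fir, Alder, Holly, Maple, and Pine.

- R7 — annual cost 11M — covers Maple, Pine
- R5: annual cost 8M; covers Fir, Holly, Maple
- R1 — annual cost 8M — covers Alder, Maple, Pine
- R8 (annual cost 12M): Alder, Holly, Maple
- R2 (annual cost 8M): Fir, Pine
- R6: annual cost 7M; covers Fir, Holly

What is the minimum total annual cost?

The greedy cost-per-new-station heuristic would pick R5 and R1 for 16, but a cheaper cover exists.
Choose R1 and R6: together they cover Fir, Alder, Holly, Maple, Pine — every station.
Total annual cost: 8 + 7 = 15.
No cover costs less than 15.

15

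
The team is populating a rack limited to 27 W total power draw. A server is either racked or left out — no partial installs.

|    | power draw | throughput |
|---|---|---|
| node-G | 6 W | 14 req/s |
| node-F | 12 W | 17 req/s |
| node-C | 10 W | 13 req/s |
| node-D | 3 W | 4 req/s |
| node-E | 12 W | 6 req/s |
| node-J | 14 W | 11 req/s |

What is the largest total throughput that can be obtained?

35

Treat it as a binary knapsack problem.
node-F + node-C + node-D: power draw 12 + 10 + 3 = 25 ≤ 27, throughput 17 + 13 + 4 = 34.
node-G + node-F + node-D: power draw 6 + 12 + 3 = 21 ≤ 27, throughput 14 + 17 + 4 = 35.
node-G + node-F: power draw 6 + 12 = 18 ≤ 27, throughput 14 + 17 = 31.
Best is node-G, node-F, and node-D with total throughput 35.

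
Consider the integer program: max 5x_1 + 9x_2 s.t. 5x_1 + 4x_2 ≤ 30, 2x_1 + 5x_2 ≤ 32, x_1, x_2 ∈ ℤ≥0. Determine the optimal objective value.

59

Relaxing integrality, the LP optimum is 59.41 at (x_1,x_2) = (1.29, 5.88), which is not an integer point.
(x_1,x_2)=(1,6): 5·1+4·6=29≤30, 2·1+5·6=32≤32, objective 59.
(x_1,x_2)=(2,5): 5·2+4·5=30≤30, 2·2+5·5=29≤32, objective 55.
(x_1,x_2)=(0,6): 5·0+4·6=24≤30, 2·0+5·6=30≤32, objective 54.
(x_1,x_2)=(1,5): 5·1+4·5=25≤30, 2·1+5·5=27≤32, objective 50.
The best lattice point is (1,6), giving 59.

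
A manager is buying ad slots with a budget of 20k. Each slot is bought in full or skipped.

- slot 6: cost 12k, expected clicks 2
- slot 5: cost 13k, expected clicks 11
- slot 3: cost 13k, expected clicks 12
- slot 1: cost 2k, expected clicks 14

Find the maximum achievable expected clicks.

This is an integer program with binary decision variables.
slot 3 + slot 1: cost 13 + 2 = 15 ≤ 20, expected clicks 12 + 14 = 26.
slot 5 + slot 1: cost 13 + 2 = 15 ≤ 20, expected clicks 11 + 14 = 25.
Best is slot 3 and slot 1 with total expected clicks 26.

26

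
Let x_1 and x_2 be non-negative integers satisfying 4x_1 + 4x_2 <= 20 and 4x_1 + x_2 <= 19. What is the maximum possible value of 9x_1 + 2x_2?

38

The continuous relaxation peaks at (4.75, 0) with value 42.75; rounding to a feasible lattice point costs some objective.
(x_1,x_2)=(4,1): 4·4+4·1=20≤20, 4·4+1·1=17≤19, objective 38.
(x_1,x_2)=(4,0): 4·4+4·0=16≤20, 4·4+1·0=16≤19, objective 36.
(x_1,x_2)=(3,2): 4·3+4·2=20≤20, 4·3+1·2=14≤19, objective 31.
Maximum is 38 at (x_1,x_2)=(4,1).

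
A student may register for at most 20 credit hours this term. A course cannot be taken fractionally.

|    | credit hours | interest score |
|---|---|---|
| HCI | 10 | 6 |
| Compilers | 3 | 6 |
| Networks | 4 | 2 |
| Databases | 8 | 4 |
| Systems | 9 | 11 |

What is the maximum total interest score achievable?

21

This is a 0-1 knapsack instance.
Compilers + Systems: credit hours 3 + 9 = 12 ≤ 20, interest score 6 + 11 = 17.
Compilers + Databases + Systems: credit hours 3 + 8 + 9 = 20 ≤ 20, interest score 6 + 4 + 11 = 21.
Compilers + Networks + Systems: credit hours 3 + 4 + 9 = 16 ≤ 20, interest score 6 + 2 + 11 = 19.
Best is Compilers, Databases, and Systems with total interest score 21.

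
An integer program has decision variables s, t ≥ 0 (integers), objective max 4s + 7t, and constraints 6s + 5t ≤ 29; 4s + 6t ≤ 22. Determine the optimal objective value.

25

The continuous relaxation peaks at (0, 3.67) with value 25.67; rounding to a feasible lattice point costs some objective.
(s,t)=(1,3) is feasible, giving 25.
(s,t)=(2,2) is feasible, giving 22.
(s,t)=(0,3) is feasible, giving 21.
No feasible integer point exceeds 25.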